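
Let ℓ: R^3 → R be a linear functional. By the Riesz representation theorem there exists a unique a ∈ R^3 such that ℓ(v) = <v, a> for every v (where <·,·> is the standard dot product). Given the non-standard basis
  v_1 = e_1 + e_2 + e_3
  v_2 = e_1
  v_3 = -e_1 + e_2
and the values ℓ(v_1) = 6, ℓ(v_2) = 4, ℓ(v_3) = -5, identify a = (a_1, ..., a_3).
a = (4, -1, 3)

Write a = (a_1, ..., a_3) in the standard basis. For each basis vector v_i, ℓ(v_i) = <v_i, a> is a linear equation in the a_j's. Collect the n equations into a matrix system V a = ℓ, where row i of V is v_i (expressed in the standard basis). Since V is invertible (lower-triangular with 1s on the diagonal, up to permutation), solve by back-substitution:
  V =
[[1, 1, 1],
 [1, 0, 0],
 [-1, 1, 0]]
  V a = (6, 4, -5)
Solving gives a = (4, -1, 3).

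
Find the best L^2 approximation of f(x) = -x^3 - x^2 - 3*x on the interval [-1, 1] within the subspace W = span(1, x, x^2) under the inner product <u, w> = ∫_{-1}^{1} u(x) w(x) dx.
g(x) = -x^2 - 18*x/5

The best approximation g ∈ W is the orthogonal projection of f onto W. Writing g = a_0 + a_1 x + a_2 x^2, the coefficients solve the normal equations G · a = b where
  G_{ij} = <φ_i, φ_j> and b_i = <f, φ_i>, with φ_0 = 1, φ_1 = x, φ_2 = x^2.
G =
  [2, 0, 2/3]
  [0, 2/3, 0]
  [2/3, 0, 2/5],
b = (-2/3, -12/5, -2/5).
Solving gives a_0 = 0, a_1 = -18/5, a_2 = -1, so
  g(x) = -x^2 - 18*x/5.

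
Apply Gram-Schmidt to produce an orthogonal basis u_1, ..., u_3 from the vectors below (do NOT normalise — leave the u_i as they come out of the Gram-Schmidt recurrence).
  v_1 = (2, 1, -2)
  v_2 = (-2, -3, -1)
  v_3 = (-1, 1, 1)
Orthogonal basis:
  u_1 = (2, 1, -2)
  u_2 = (-8/9, -22/9, -19/9)
  u_3 = (-63/101, 54/101, -36/101)

Apply the Gram-Schmidt recurrence
  u_1 = v_1
  u_i = v_i − Σ_{j<i} ((v_i · u_j) / (u_j · u_j)) · u_j.

Step by step this gives:
  u_1 = (2, 1, -2)
  u_2 = (-8/9, -22/9, -19/9)
  u_3 = (-63/101, 54/101, -36/101)

Orthogonality check:
  u_2 · u_1 = 0 (should be 0)
  u_3 · u_1 = 0 (should be 0)
  u_3 · u_2 = 0 (should be 0)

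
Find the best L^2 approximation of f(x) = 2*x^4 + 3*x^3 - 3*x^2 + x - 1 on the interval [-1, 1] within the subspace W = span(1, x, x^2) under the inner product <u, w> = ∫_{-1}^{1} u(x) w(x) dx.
g(x) = -9*x^2/7 + 14*x/5 - 41/35

The best approximation g ∈ W is the orthogonal projection of f onto W. Writing g = a_0 + a_1 x + a_2 x^2, the coefficients solve the normal equations G · a = b where
  G_{ij} = <φ_i, φ_j> and b_i = <f, φ_i>, with φ_0 = 1, φ_1 = x, φ_2 = x^2.
G =
  [2, 0, 2/3]
  [0, 2/3, 0]
  [2/3, 0, 2/5],
b = (-16/5, 28/15, -136/105).
Solving gives a_0 = -41/35, a_1 = 14/5, a_2 = -9/7, so
  g(x) = -9*x^2/7 + 14*x/5 - 41/35.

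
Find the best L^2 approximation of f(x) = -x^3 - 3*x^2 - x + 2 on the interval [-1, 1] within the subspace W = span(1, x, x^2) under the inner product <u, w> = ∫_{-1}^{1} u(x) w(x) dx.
g(x) = -3*x^2 - 8*x/5 + 2

The best approximation g ∈ W is the orthogonal projection of f onto W. Writing g = a_0 + a_1 x + a_2 x^2, the coefficients solve the normal equations G · a = b where
  G_{ij} = <φ_i, φ_j> and b_i = <f, φ_i>, with φ_0 = 1, φ_1 = x, φ_2 = x^2.
G =
  [2, 0, 2/3]
  [0, 2/3, 0]
  [2/3, 0, 2/5],
b = (2, -16/15, 2/15).
Solving gives a_0 = 2, a_1 = -8/5, a_2 = -3, so
  g(x) = -3*x^2 - 8*x/5 + 2.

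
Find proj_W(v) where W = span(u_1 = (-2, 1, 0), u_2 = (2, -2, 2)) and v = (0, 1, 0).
proj_W(v) = (-1/3, 1/3, -1/3)

Set up U = [u_1 | ... | u_2] ∈ R^(3×2). The projector onto W = col(U) is P = U (U^T U)^(-1) U^T.
Compute U^T U =
  [5, -6]
  [-6, 12],
and U^T v = (1, -2).
Solve U^T U · c = U^T v for the coefficients: c = (0, -1/6). The projection is proj_W(v) = U c.
Check: (v - proj_W(v)) · u_1 = 0  (should be 0).
Check: (v - proj_W(v)) · u_2 = 0  (should be 0).
Result: proj_W(v) = (-1/3, 1/3, -1/3).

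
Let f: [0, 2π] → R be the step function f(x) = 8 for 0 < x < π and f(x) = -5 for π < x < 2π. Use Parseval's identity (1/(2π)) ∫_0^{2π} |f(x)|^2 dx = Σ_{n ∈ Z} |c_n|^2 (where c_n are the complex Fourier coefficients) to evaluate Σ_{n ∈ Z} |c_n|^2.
Σ |c_n|^2 = 89/2

Parseval equates the L^2 energy of f (normalised by 1/(2π)) with the ℓ^2 sum of its Fourier coefficients: (1/(2π)) ∫_0^{2π} |f|^2 = Σ |c_n|^2.
Compute the left side: (1/(2π)) [∫_0^π 8^2 dx + ∫_π^{2π} (-5)^2 dx] = (1/(2π)) · (64π + 25π) = (64 + 25)/2 = 89/2.
So Σ_{n ∈ Z} |c_n|^2 = 89/2.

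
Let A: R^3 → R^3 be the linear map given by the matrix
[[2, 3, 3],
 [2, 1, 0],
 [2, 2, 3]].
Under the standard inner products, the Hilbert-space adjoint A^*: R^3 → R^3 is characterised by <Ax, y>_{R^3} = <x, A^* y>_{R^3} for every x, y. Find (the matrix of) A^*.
A^* = A^T =
[[2, 2, 2],
 [3, 1, 2],
 [3, 0, 3]]

For real matrices with standard dot products, the defining identity <Ax, y> = <x, A^* y> gives (Ax)^T y = x^T (A^*) y, i.e. x^T A^T y = x^T (A^*) y. Since this holds for all x, y, we must have A^* = A^T. Therefore
A^* =
[[2, 2, 2],
 [3, 1, 2],
 [3, 0, 3]].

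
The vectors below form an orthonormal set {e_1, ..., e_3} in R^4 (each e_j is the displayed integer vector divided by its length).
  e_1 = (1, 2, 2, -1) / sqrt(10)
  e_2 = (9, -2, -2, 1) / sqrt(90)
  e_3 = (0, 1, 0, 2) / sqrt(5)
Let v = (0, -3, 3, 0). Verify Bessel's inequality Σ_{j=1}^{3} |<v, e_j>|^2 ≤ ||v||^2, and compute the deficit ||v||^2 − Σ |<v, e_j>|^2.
Σ |<v, e_j>|^2 = 9/5; ||v||^2 = 18; deficit = 81/5

Write each e_j = u_j / sqrt(<u_j, u_j>) where u_j is the displayed integer vector. Then <v, e_j> = <v, u_j> / sqrt(<u_j, u_j>), so |<v, e_j>|^2 = <v, u_j>^2 / <u_j, u_j>.
Coefficients: <v, e_1> = 0/sqrt(10), <v, e_2> = 0/sqrt(90), <v, e_3> = -3/sqrt(5).
Square and sum: Σ |<v, e_j>|^2 = 9/5.
Compute ||v||^2 = v·v = 18.
Deficit = 18 − 9/5 = 81/5 ≥ 0, confirming Bessel's inequality. (The deficit equals ||v − Σ <v,e_j> e_j||^2, the squared distance from v to span{e_j}.)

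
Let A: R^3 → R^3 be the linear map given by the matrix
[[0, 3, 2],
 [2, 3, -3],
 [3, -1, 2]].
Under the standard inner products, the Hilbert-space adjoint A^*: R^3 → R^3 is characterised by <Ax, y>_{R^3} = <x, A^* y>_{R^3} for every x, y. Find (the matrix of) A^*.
A^* = A^T =
[[0, 2, 3],
 [3, 3, -1],
 [2, -3, 2]]

For real matrices with standard dot products, the defining identity <Ax, y> = <x, A^* y> gives (Ax)^T y = x^T (A^*) y, i.e. x^T A^T y = x^T (A^*) y. Since this holds for all x, y, we must have A^* = A^T. Therefore
A^* =
[[0, 2, 3],
 [3, 3, -1],
 [2, -3, 2]].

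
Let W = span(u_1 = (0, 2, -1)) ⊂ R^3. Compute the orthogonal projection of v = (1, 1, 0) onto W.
proj_W(v) = (0, 4/5, -2/5)

Set up U = [u_1 | ... | u_1] ∈ R^(3×1). The projector onto W = col(U) is P = U (U^T U)^(-1) U^T.
Compute U^T U =
  [5],
and U^T v = (2).
Solve U^T U · c = U^T v for the coefficients: c = (2/5). The projection is proj_W(v) = U c.
Check: (v - proj_W(v)) · u_1 = 0  (should be 0).
Result: proj_W(v) = (0, 4/5, -2/5).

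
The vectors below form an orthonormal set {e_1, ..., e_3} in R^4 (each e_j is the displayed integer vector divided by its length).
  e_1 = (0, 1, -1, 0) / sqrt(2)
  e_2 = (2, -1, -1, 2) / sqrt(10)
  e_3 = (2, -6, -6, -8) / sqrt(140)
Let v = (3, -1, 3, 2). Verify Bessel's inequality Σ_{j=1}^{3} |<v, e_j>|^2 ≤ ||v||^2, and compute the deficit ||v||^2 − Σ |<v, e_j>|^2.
Σ |<v, e_j>|^2 = 125/7; ||v||^2 = 23; deficit = 36/7

Write each e_j = u_j / sqrt(<u_j, u_j>) where u_j is the displayed integer vector. Then <v, e_j> = <v, u_j> / sqrt(<u_j, u_j>), so |<v, e_j>|^2 = <v, u_j>^2 / <u_j, u_j>.
Coefficients: <v, e_1> = -4/sqrt(2), <v, e_2> = 8/sqrt(10), <v, e_3> = -22/sqrt(140).
Square and sum: Σ |<v, e_j>|^2 = 125/7.
Compute ||v||^2 = v·v = 23.
Deficit = 23 − 125/7 = 36/7 ≥ 0, confirming Bessel's inequality. (The deficit equals ||v − Σ <v,e_j> e_j||^2, the squared distance from v to span{e_j}.)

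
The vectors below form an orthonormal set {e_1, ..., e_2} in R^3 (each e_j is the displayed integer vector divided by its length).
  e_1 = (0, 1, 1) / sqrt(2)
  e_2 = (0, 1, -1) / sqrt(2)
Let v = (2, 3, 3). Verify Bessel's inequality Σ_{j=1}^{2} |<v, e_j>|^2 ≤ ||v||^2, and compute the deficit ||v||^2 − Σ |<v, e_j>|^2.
Σ |<v, e_j>|^2 = 18; ||v||^2 = 22; deficit = 4

Write each e_j = u_j / sqrt(<u_j, u_j>) where u_j is the displayed integer vector. Then <v, e_j> = <v, u_j> / sqrt(<u_j, u_j>), so |<v, e_j>|^2 = <v, u_j>^2 / <u_j, u_j>.
Coefficients: <v, e_1> = 6/sqrt(2), <v, e_2> = 0/sqrt(2).
Square and sum: Σ |<v, e_j>|^2 = 18.
Compute ||v||^2 = v·v = 22.
Deficit = 22 − 18 = 4 ≥ 0, confirming Bessel's inequality. (The deficit equals ||v − Σ <v,e_j> e_j||^2, the squared distance from v to span{e_j}.)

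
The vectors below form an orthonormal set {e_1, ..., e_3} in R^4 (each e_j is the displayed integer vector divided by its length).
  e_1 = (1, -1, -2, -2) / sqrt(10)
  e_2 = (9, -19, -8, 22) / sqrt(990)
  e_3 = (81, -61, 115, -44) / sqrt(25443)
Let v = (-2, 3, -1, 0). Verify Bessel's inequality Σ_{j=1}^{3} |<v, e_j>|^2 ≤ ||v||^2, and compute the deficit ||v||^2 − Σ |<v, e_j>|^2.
Σ |<v, e_j>|^2 = 3534/257; ||v||^2 = 14; deficit = 64/257

Write each e_j = u_j / sqrt(<u_j, u_j>) where u_j is the displayed integer vector. Then <v, e_j> = <v, u_j> / sqrt(<u_j, u_j>), so |<v, e_j>|^2 = <v, u_j>^2 / <u_j, u_j>.
Coefficients: <v, e_1> = -3/sqrt(10), <v, e_2> = -67/sqrt(990), <v, e_3> = -460/sqrt(25443).
Square and sum: Σ |<v, e_j>|^2 = 3534/257.
Compute ||v||^2 = v·v = 14.
Deficit = 14 − 3534/257 = 64/257 ≥ 0, confirming Bessel's inequality. (The deficit equals ||v − Σ <v,e_j> e_j||^2, the squared distance from v to span{e_j}.)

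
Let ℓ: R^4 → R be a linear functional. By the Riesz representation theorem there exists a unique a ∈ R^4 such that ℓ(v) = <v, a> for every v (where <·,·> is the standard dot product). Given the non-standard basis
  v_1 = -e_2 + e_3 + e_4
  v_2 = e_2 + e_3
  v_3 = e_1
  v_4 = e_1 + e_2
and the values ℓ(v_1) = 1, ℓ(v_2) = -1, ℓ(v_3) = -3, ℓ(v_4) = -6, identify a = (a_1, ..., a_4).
a = (-3, -3, 2, -4)

Write a = (a_1, ..., a_4) in the standard basis. For each basis vector v_i, ℓ(v_i) = <v_i, a> is a linear equation in the a_j's. Collect the n equations into a matrix system V a = ℓ, where row i of V is v_i (expressed in the standard basis). Since V is invertible (lower-triangular with 1s on the diagonal, up to permutation), solve by back-substitution:
  V =
[[0, -1, 1, 1],
 [0, 1, 1, 0],
 [1, 0, 0, 0],
 [1, 1, 0, 0]]
  V a = (1, -1, -3, -6)
Solving gives a = (-3, -3, 2, -4).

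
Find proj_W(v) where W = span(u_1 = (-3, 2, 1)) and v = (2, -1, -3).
proj_W(v) = (33/14, -11/7, -11/14)

Set up U = [u_1 | ... | u_1] ∈ R^(3×1). The projector onto W = col(U) is P = U (U^T U)^(-1) U^T.
Compute U^T U =
  [14],
and U^T v = (-11).
Solve U^T U · c = U^T v for the coefficients: c = (-11/14). The projection is proj_W(v) = U c.
Check: (v - proj_W(v)) · u_1 = 0  (should be 0).
Result: proj_W(v) = (33/14, -11/7, -11/14).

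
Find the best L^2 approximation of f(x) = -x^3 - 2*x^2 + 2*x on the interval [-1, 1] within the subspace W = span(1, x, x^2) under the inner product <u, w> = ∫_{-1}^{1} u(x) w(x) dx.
g(x) = -2*x^2 + 7*x/5

The best approximation g ∈ W is the orthogonal projection of f onto W. Writing g = a_0 + a_1 x + a_2 x^2, the coefficients solve the normal equations G · a = b where
  G_{ij} = <φ_i, φ_j> and b_i = <f, φ_i>, with φ_0 = 1, φ_1 = x, φ_2 = x^2.
G =
  [2, 0, 2/3]
  [0, 2/3, 0]
  [2/3, 0, 2/5],
b = (-4/3, 14/15, -4/5).
Solving gives a_0 = 0, a_1 = 7/5, a_2 = -2, so
  g(x) = -2*x^2 + 7*x/5.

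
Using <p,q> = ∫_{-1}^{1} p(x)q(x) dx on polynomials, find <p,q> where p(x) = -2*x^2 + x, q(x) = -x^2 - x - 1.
<p,q> = 22/15

Expand the product: p(x)·q(x) = 2*x^4 + x^3 + x^2 - x.
∫_{-1}^{1} of each monomial x^k gives [2/(k+1) if k even, 0 if k odd]. Integrating term-by-term (or equivalently evaluating the antiderivative F(x) = 2*x^5/5 + x^4/4 + x^3/3 - x^2/2 at the endpoints):
  F(1) − F(−1) = 29/60 − (-59/60) = 22/15.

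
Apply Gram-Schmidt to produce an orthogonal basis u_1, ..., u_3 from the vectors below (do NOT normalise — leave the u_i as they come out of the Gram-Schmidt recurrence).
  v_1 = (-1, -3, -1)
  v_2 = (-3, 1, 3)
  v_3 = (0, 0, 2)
Orthogonal basis:
  u_1 = (-1, -3, -1)
  u_2 = (-36/11, 2/11, 30/11)
  u_3 = (4/5, -3/5, 1)

Apply the Gram-Schmidt recurrence
  u_1 = v_1
  u_i = v_i − Σ_{j<i} ((v_i · u_j) / (u_j · u_j)) · u_j.

Step by step this gives:
  u_1 = (-1, -3, -1)
  u_2 = (-36/11, 2/11, 30/11)
  u_3 = (4/5, -3/5, 1)

Orthogonality check:
  u_2 · u_1 = 0 (should be 0)
  u_3 · u_1 = 0 (should be 0)
  u_3 · u_2 = 0 (should be 0)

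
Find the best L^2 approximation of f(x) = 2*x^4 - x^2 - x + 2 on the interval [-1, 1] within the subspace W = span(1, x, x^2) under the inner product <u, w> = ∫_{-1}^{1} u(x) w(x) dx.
g(x) = 5*x^2/7 - x + 64/35

The best approximation g ∈ W is the orthogonal projection of f onto W. Writing g = a_0 + a_1 x + a_2 x^2, the coefficients solve the normal equations G · a = b where
  G_{ij} = <φ_i, φ_j> and b_i = <f, φ_i>, with φ_0 = 1, φ_1 = x, φ_2 = x^2.
G =
  [2, 0, 2/3]
  [0, 2/3, 0]
  [2/3, 0, 2/5],
b = (62/15, -2/3, 158/105).
Solving gives a_0 = 64/35, a_1 = -1, a_2 = 5/7, so
  g(x) = 5*x^2/7 - x + 64/35.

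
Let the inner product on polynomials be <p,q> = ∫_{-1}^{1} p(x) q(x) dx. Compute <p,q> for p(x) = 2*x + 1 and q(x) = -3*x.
<p,q> = -4

Expand the product: p(x)·q(x) = -6*x^2 - 3*x.
∫_{-1}^{1} of each monomial x^k gives [2/(k+1) if k even, 0 if k odd]. Integrating term-by-term (or equivalently evaluating the antiderivative F(x) = -2*x^3 - 3*x^2/2 at the endpoints):
  F(1) − F(−1) = -7/2 − (1/2) = -4.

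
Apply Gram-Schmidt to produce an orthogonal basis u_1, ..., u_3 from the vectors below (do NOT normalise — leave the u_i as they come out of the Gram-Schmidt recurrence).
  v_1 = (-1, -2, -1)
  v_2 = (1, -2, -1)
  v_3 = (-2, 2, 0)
Orthogonal basis:
  u_1 = (-1, -2, -1)
  u_2 = (5/3, -2/3, -1/3)
  u_3 = (0, 2/5, -4/5)

Apply the Gram-Schmidt recurrence
  u_1 = v_1
  u_i = v_i − Σ_{j<i} ((v_i · u_j) / (u_j · u_j)) · u_j.

Step by step this gives:
  u_1 = (-1, -2, -1)
  u_2 = (5/3, -2/3, -1/3)
  u_3 = (0, 2/5, -4/5)

Orthogonality check:
  u_2 · u_1 = 0 (should be 0)
  u_3 · u_1 = 0 (should be 0)
  u_3 · u_2 = 0 (should be 0)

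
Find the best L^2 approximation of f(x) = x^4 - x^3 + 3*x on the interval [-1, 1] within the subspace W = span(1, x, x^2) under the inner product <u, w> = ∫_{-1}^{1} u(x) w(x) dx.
g(x) = 6*x^2/7 + 12*x/5 - 3/35

The best approximation g ∈ W is the orthogonal projection of f onto W. Writing g = a_0 + a_1 x + a_2 x^2, the coefficients solve the normal equations G · a = b where
  G_{ij} = <φ_i, φ_j> and b_i = <f, φ_i>, with φ_0 = 1, φ_1 = x, φ_2 = x^2.
G =
  [2, 0, 2/3]
  [0, 2/3, 0]
  [2/3, 0, 2/5],
b = (2/5, 8/5, 2/7).
Solving gives a_0 = -3/35, a_1 = 12/5, a_2 = 6/7, so
  g(x) = 6*x^2/7 + 12*x/5 - 3/35.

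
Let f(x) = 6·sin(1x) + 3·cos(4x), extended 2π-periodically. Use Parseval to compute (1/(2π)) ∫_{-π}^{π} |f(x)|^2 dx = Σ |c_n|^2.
Σ |c_n|^2 = 45/2

Expand |f|^2 and use orthogonality of {sin(nx), cos(mx)} on [-π, π]:
  ∫_{-π}^{π} sin(nx)^2 dx = π, ∫ cos(mx)^2 dx = π, and cross terms integrate to 0.
So ∫_{-π}^{π} f(x)^2 dx = 6^2 · π + 3^2 · π = (36 + 9)π.
Divide by 2π: (36 + 9)/2 = 45/2.
By Parseval, this equals Σ |c_n|^2.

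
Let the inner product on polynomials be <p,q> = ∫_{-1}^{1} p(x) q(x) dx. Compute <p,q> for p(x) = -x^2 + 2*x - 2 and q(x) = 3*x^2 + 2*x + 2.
<p,q> = -178/15

Expand the product: p(x)·q(x) = -3*x^4 + 4*x^3 - 4*x^2 - 4.
∫_{-1}^{1} of each monomial x^k gives [2/(k+1) if k even, 0 if k odd]. Integrating term-by-term (or equivalently evaluating the antiderivative F(x) = -3*x^5/5 + x^4 - 4*x^3/3 - 4*x at the endpoints):
  F(1) − F(−1) = -74/15 − (104/15) = -178/15.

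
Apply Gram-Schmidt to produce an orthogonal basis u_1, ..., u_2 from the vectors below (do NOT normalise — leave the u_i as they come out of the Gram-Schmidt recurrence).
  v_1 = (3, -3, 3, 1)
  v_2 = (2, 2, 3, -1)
Orthogonal basis:
  u_1 = (3, -3, 3, 1)
  u_2 = (8/7, 20/7, 15/7, -9/7)

Apply the Gram-Schmidt recurrence
  u_1 = v_1
  u_i = v_i − Σ_{j<i} ((v_i · u_j) / (u_j · u_j)) · u_j.

Step by step this gives:
  u_1 = (3, -3, 3, 1)
  u_2 = (8/7, 20/7, 15/7, -9/7)

Orthogonality check:
  u_2 · u_1 = 0 (should be 0)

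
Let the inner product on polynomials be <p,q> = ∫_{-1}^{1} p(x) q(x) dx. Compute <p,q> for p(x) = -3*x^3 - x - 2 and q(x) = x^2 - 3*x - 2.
<p,q> = 184/15

Expand the product: p(x)·q(x) = -3*x^5 + 9*x^4 + 5*x^3 + x^2 + 8*x + 4.
∫_{-1}^{1} of each monomial x^k gives [2/(k+1) if k even, 0 if k odd]. Integrating term-by-term (or equivalently evaluating the antiderivative F(x) = -x^6/2 + 9*x^5/5 + 5*x^4/4 + x^3/3 + 4*x^2 + 4*x at the endpoints):
  F(1) − F(−1) = 653/60 − (-83/60) = 184/15.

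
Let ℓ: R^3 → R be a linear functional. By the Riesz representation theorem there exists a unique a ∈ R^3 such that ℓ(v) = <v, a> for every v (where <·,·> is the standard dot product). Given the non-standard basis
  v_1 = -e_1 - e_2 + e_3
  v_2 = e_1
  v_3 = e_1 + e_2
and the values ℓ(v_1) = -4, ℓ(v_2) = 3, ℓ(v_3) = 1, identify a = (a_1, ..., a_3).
a = (3, -2, -3)

Write a = (a_1, ..., a_3) in the standard basis. For each basis vector v_i, ℓ(v_i) = <v_i, a> is a linear equation in the a_j's. Collect the n equations into a matrix system V a = ℓ, where row i of V is v_i (expressed in the standard basis). Since V is invertible (lower-triangular with 1s on the diagonal, up to permutation), solve by back-substitution:
  V =
[[-1, -1, 1],
 [1, 0, 0],
 [1, 1, 0]]
  V a = (-4, 3, 1)
Solving gives a = (3, -2, -3).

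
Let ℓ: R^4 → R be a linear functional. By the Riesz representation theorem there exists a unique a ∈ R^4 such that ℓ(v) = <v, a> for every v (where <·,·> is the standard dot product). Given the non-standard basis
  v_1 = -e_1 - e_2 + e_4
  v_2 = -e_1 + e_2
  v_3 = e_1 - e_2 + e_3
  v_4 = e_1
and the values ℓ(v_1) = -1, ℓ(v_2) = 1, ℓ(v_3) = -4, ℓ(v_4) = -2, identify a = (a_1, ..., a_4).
a = (-2, -1, -3, -4)

Write a = (a_1, ..., a_4) in the standard basis. For each basis vector v_i, ℓ(v_i) = <v_i, a> is a linear equation in the a_j's. Collect the n equations into a matrix system V a = ℓ, where row i of V is v_i (expressed in the standard basis). Since V is invertible (lower-triangular with 1s on the diagonal, up to permutation), solve by back-substitution:
  V =
[[-1, -1, 0, 1],
 [-1, 1, 0, 0],
 [1, -1, 1, 0],
 [1, 0, 0, 0]]
  V a = (-1, 1, -4, -2)
Solving gives a = (-2, -1, -3, -4).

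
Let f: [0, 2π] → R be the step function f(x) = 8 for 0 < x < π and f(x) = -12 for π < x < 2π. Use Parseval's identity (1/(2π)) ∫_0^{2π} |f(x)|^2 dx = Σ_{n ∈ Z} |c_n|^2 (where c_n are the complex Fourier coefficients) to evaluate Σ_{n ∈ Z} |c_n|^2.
Σ |c_n|^2 = 104

Parseval equates the L^2 energy of f (normalised by 1/(2π)) with the ℓ^2 sum of its Fourier coefficients: (1/(2π)) ∫_0^{2π} |f|^2 = Σ |c_n|^2.
Compute the left side: (1/(2π)) [∫_0^π 8^2 dx + ∫_π^{2π} (-12)^2 dx] = (1/(2π)) · (64π + 144π) = (64 + 144)/2 = 104.
So Σ_{n ∈ Z} |c_n|^2 = 104.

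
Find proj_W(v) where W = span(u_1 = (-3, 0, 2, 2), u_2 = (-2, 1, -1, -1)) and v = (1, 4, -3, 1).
proj_W(v) = (7/115, 82/115, -196/115, -196/115)

Set up U = [u_1 | ... | u_2] ∈ R^(4×2). The projector onto W = col(U) is P = U (U^T U)^(-1) U^T.
Compute U^T U =
  [17, 2]
  [2, 7],
and U^T v = (-7, 4).
Solve U^T U · c = U^T v for the coefficients: c = (-57/115, 82/115). The projection is proj_W(v) = U c.
Check: (v - proj_W(v)) · u_1 = 0  (should be 0).
Check: (v - proj_W(v)) · u_2 = 0  (should be 0).
Result: proj_W(v) = (7/115, 82/115, -196/115, -196/115).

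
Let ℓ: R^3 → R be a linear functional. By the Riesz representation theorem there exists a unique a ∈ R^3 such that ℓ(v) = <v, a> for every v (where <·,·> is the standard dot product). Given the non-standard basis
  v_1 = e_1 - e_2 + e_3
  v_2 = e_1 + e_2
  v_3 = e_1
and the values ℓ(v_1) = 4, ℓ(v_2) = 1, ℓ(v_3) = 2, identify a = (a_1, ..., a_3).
a = (2, -1, 1)

Write a = (a_1, ..., a_3) in the standard basis. For each basis vector v_i, ℓ(v_i) = <v_i, a> is a linear equation in the a_j's. Collect the n equations into a matrix system V a = ℓ, where row i of V is v_i (expressed in the standard basis). Since V is invertible (lower-triangular with 1s on the diagonal, up to permutation), solve by back-substitution:
  V =
[[1, -1, 1],
 [1, 1, 0],
 [1, 0, 0]]
  V a = (4, 1, 2)
Solving gives a = (2, -1, 1).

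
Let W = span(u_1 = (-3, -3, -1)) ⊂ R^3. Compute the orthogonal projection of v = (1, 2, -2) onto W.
proj_W(v) = (21/19, 21/19, 7/19)

Set up U = [u_1 | ... | u_1] ∈ R^(3×1). The projector onto W = col(U) is P = U (U^T U)^(-1) U^T.
Compute U^T U =
  [19],
and U^T v = (-7).
Solve U^T U · c = U^T v for the coefficients: c = (-7/19). The projection is proj_W(v) = U c.
Check: (v - proj_W(v)) · u_1 = 0  (should be 0).
Result: proj_W(v) = (21/19, 21/19, 7/19).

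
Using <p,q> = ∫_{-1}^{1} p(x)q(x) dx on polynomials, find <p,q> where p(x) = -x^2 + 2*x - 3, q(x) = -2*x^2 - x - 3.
<p,q> = 352/15

Expand the product: p(x)·q(x) = 2*x^4 - 3*x^3 + 7*x^2 - 3*x + 9.
∫_{-1}^{1} of each monomial x^k gives [2/(k+1) if k even, 0 if k odd]. Integrating term-by-term (or equivalently evaluating the antiderivative F(x) = 2*x^5/5 - 3*x^4/4 + 7*x^3/3 - 3*x^2/2 + 9*x at the endpoints):
  F(1) − F(−1) = 569/60 − (-839/60) = 352/15.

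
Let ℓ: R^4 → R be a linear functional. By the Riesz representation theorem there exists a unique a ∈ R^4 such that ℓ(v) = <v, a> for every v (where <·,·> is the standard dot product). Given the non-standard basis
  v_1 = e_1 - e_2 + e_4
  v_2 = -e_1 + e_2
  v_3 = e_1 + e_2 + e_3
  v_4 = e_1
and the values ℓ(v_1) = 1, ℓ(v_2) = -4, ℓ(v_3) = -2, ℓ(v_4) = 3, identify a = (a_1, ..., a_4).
a = (3, -1, -4, -3)

Write a = (a_1, ..., a_4) in the standard basis. For each basis vector v_i, ℓ(v_i) = <v_i, a> is a linear equation in the a_j's. Collect the n equations into a matrix system V a = ℓ, where row i of V is v_i (expressed in the standard basis). Since V is invertible (lower-triangular with 1s on the diagonal, up to permutation), solve by back-substitution:
  V =
[[1, -1, 0, 1],
 [-1, 1, 0, 0],
 [1, 1, 1, 0],
 [1, 0, 0, 0]]
  V a = (1, -4, -2, 3)
Solving gives a = (3, -1, -4, -3).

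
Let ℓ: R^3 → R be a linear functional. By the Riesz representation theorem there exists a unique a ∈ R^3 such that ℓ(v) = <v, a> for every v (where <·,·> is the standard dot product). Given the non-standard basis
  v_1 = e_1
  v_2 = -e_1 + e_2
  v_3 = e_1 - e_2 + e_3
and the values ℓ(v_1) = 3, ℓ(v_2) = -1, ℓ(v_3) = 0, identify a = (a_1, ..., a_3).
a = (3, 2, -1)

Write a = (a_1, ..., a_3) in the standard basis. For each basis vector v_i, ℓ(v_i) = <v_i, a> is a linear equation in the a_j's. Collect the n equations into a matrix system V a = ℓ, where row i of V is v_i (expressed in the standard basis). Since V is invertible (lower-triangular with 1s on the diagonal, up to permutation), solve by back-substitution:
  V =
[[1, 0, 0],
 [-1, 1, 0],
 [1, -1, 1]]
  V a = (3, -1, 0)
Solving gives a = (3, 2, -1).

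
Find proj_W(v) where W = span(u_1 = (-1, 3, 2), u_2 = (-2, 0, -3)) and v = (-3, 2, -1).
proj_W(v) = (-435/166, 381/166, -104/83)

Set up U = [u_1 | ... | u_2] ∈ R^(3×2). The projector onto W = col(U) is P = U (U^T U)^(-1) U^T.
Compute U^T U =
  [14, -4]
  [-4, 13],
and U^T v = (7, 9).
Solve U^T U · c = U^T v for the coefficients: c = (127/166, 77/83). The projection is proj_W(v) = U c.
Check: (v - proj_W(v)) · u_1 = 0  (should be 0).
Check: (v - proj_W(v)) · u_2 = 0  (should be 0).
Result: proj_W(v) = (-435/166, 381/166, -104/83).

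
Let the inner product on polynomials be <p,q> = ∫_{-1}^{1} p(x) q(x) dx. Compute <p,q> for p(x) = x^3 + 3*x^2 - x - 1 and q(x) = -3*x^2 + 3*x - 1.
<p,q> = -12/5

Expand the product: p(x)·q(x) = -3*x^5 - 6*x^4 + 11*x^3 - 3*x^2 - 2*x + 1.
∫_{-1}^{1} of each monomial x^k gives [2/(k+1) if k even, 0 if k odd]. Integrating term-by-term (or equivalently evaluating the antiderivative F(x) = -x^6/2 - 6*x^5/5 + 11*x^4/4 - x^3 - x^2 + x at the endpoints):
  F(1) − F(−1) = 1/20 − (49/20) = -12/5.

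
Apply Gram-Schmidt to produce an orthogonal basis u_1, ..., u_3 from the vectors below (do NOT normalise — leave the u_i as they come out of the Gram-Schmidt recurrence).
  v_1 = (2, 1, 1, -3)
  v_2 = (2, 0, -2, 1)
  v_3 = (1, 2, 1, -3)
Orthogonal basis:
  u_1 = (2, 1, 1, -3)
  u_2 = (32/15, 1/15, -29/15, 4/5)
  u_3 = (-25/67, 145/134, -51/134, -1/67)

Apply the Gram-Schmidt recurrence
  u_1 = v_1
  u_i = v_i − Σ_{j<i} ((v_i · u_j) / (u_j · u_j)) · u_j.

Step by step this gives:
  u_1 = (2, 1, 1, -3)
  u_2 = (32/15, 1/15, -29/15, 4/5)
  u_3 = (-25/67, 145/134, -51/134, -1/67)

Orthogonality check:
  u_2 · u_1 = 0 (should be 0)
  u_3 · u_1 = 0 (should be 0)
  u_3 · u_2 = 0 (should be 0)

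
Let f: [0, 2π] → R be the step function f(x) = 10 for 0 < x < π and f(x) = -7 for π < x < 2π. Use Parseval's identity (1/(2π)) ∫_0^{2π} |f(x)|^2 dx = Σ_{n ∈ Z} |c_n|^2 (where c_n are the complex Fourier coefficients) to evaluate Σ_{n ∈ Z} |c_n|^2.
Σ |c_n|^2 = 149/2

Parseval equates the L^2 energy of f (normalised by 1/(2π)) with the ℓ^2 sum of its Fourier coefficients: (1/(2π)) ∫_0^{2π} |f|^2 = Σ |c_n|^2.
Compute the left side: (1/(2π)) [∫_0^π 10^2 dx + ∫_π^{2π} (-7)^2 dx] = (1/(2π)) · (100π + 49π) = (100 + 49)/2 = 149/2.
So Σ_{n ∈ Z} |c_n|^2 = 149/2.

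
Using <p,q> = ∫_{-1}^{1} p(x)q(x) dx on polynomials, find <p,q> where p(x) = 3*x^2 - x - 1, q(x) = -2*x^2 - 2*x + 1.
<p,q> = 4/15

Expand the product: p(x)·q(x) = -6*x^4 - 4*x^3 + 7*x^2 + x - 1.
∫_{-1}^{1} of each monomial x^k gives [2/(k+1) if k even, 0 if k odd]. Integrating term-by-term (or equivalently evaluating the antiderivative F(x) = -6*x^5/5 - x^4 + 7*x^3/3 + x^2/2 - x at the endpoints):
  F(1) − F(−1) = -11/30 − (-19/30) = 4/15.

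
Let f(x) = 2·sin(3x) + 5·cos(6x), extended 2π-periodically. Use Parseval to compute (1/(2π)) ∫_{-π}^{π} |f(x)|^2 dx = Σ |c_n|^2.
Σ |c_n|^2 = 29/2

Expand |f|^2 and use orthogonality of {sin(nx), cos(mx)} on [-π, π]:
  ∫_{-π}^{π} sin(nx)^2 dx = π, ∫ cos(mx)^2 dx = π, and cross terms integrate to 0.
So ∫_{-π}^{π} f(x)^2 dx = 2^2 · π + 5^2 · π = (4 + 25)π.
Divide by 2π: (4 + 25)/2 = 29/2.
By Parseval, this equals Σ |c_n|^2.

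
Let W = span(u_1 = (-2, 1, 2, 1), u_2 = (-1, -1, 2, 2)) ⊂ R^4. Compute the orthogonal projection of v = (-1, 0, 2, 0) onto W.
proj_W(v) = (-58/51, 1/3, 22/17, 41/51)

Set up U = [u_1 | ... | u_2] ∈ R^(4×2). The projector onto W = col(U) is P = U (U^T U)^(-1) U^T.
Compute U^T U =
  [10, 7]
  [7, 10],
and U^T v = (6, 5).
Solve U^T U · c = U^T v for the coefficients: c = (25/51, 8/51). The projection is proj_W(v) = U c.
Check: (v - proj_W(v)) · u_1 = 0  (should be 0).
Check: (v - proj_W(v)) · u_2 = 0  (should be 0).
Result: proj_W(v) = (-58/51, 1/3, 22/17, 41/51).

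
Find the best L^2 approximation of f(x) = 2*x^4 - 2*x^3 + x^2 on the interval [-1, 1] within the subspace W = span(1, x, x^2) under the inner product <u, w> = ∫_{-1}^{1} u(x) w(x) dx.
g(x) = 19*x^2/7 - 6*x/5 - 6/35

The best approximation g ∈ W is the orthogonal projection of f onto W. Writing g = a_0 + a_1 x + a_2 x^2, the coefficients solve the normal equations G · a = b where
  G_{ij} = <φ_i, φ_j> and b_i = <f, φ_i>, with φ_0 = 1, φ_1 = x, φ_2 = x^2.
G =
  [2, 0, 2/3]
  [0, 2/3, 0]
  [2/3, 0, 2/5],
b = (22/15, -4/5, 34/35).
Solving gives a_0 = -6/35, a_1 = -6/5, a_2 = 19/7, so
  g(x) = 19*x^2/7 - 6*x/5 - 6/35.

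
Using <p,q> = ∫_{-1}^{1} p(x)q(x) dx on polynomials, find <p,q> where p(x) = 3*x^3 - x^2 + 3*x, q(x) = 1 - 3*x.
<p,q> = -154/15

Expand the product: p(x)·q(x) = -9*x^4 + 6*x^3 - 10*x^2 + 3*x.
∫_{-1}^{1} of each monomial x^k gives [2/(k+1) if k even, 0 if k odd]. Integrating term-by-term (or equivalently evaluating the antiderivative F(x) = -9*x^5/5 + 3*x^4/2 - 10*x^3/3 + 3*x^2/2 at the endpoints):
  F(1) − F(−1) = -32/15 − (122/15) = -154/15.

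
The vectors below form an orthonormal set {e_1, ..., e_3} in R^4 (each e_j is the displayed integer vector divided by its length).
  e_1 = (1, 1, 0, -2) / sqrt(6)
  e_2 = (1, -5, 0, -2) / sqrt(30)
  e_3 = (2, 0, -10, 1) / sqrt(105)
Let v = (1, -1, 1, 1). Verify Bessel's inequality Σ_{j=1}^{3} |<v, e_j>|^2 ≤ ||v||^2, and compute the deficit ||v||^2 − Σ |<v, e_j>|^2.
Σ |<v, e_j>|^2 = 5/3; ||v||^2 = 4; deficit = 7/3

Write each e_j = u_j / sqrt(<u_j, u_j>) where u_j is the displayed integer vector. Then <v, e_j> = <v, u_j> / sqrt(<u_j, u_j>), so |<v, e_j>|^2 = <v, u_j>^2 / <u_j, u_j>.
Coefficients: <v, e_1> = -2/sqrt(6), <v, e_2> = 4/sqrt(30), <v, e_3> = -7/sqrt(105).
Square and sum: Σ |<v, e_j>|^2 = 5/3.
Compute ||v||^2 = v·v = 4.
Deficit = 4 − 5/3 = 7/3 ≥ 0, confirming Bessel's inequality. (The deficit equals ||v − Σ <v,e_j> e_j||^2, the squared distance from v to span{e_j}.)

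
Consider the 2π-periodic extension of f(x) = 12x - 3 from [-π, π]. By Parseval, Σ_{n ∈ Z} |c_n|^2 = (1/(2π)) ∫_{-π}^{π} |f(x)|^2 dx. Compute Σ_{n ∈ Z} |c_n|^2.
Σ |c_n|^2 = 48π^2 + 9

Expand and integrate term by term over [-π, π]:
  ∫ (12x)^2 dx = 144·(2π^3/3); ∫ 2·12·(-3)·x dx = 0 (odd integrand); ∫ (-3)^2 dx = 9·2π.
So (1/(2π)) ∫_{-π}^{π} (12x - 3)^2 dx = 144π^2/3 + 9 = 48π^2 + 9.
Parseval ⇒ Σ |c_n|^2 = 48π^2 + 9.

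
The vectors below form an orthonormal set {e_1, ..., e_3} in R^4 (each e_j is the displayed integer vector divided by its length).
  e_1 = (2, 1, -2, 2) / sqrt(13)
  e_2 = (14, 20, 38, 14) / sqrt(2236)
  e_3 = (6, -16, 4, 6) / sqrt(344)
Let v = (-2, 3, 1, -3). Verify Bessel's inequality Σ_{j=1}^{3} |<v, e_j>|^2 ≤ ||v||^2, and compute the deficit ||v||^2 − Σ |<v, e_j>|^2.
Σ |<v, e_j>|^2 = 45/2; ||v||^2 = 23; deficit = 1/2

Write each e_j = u_j / sqrt(<u_j, u_j>) where u_j is the displayed integer vector. Then <v, e_j> = <v, u_j> / sqrt(<u_j, u_j>), so |<v, e_j>|^2 = <v, u_j>^2 / <u_j, u_j>.
Coefficients: <v, e_1> = -9/sqrt(13), <v, e_2> = 28/sqrt(2236), <v, e_3> = -74/sqrt(344).
Square and sum: Σ |<v, e_j>|^2 = 45/2.
Compute ||v||^2 = v·v = 23.
Deficit = 23 − 45/2 = 1/2 ≥ 0, confirming Bessel's inequality. (The deficit equals ||v − Σ <v,e_j> e_j||^2, the squared distance from v to span{e_j}.)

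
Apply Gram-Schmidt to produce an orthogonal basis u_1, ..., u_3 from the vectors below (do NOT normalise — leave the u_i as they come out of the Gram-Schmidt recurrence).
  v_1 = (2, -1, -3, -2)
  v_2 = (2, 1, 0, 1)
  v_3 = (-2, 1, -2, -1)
Orthogonal basis:
  u_1 = (2, -1, -3, -2)
  u_2 = (17/9, 19/18, 1/6, 10/9)
  u_3 = (-108/107, 204/107, -148/107, 12/107)

Apply the Gram-Schmidt recurrence
  u_1 = v_1
  u_i = v_i − Σ_{j<i} ((v_i · u_j) / (u_j · u_j)) · u_j.

Step by step this gives:
  u_1 = (2, -1, -3, -2)
  u_2 = (17/9, 19/18, 1/6, 10/9)
  u_3 = (-108/107, 204/107, -148/107, 12/107)

Orthogonality check:
  u_2 · u_1 = 0 (should be 0)
  u_3 · u_1 = 0 (should be 0)
  u_3 · u_2 = 0 (should be 0)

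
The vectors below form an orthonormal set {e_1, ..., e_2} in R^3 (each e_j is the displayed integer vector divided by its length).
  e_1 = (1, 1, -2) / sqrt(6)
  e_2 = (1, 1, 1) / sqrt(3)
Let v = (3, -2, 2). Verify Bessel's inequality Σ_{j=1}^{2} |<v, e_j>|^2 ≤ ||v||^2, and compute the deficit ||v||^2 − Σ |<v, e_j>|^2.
Σ |<v, e_j>|^2 = 9/2; ||v||^2 = 17; deficit = 25/2

Write each e_j = u_j / sqrt(<u_j, u_j>) where u_j is the displayed integer vector. Then <v, e_j> = <v, u_j> / sqrt(<u_j, u_j>), so |<v, e_j>|^2 = <v, u_j>^2 / <u_j, u_j>.
Coefficients: <v, e_1> = -3/sqrt(6), <v, e_2> = 3/sqrt(3).
Square and sum: Σ |<v, e_j>|^2 = 9/2.
Compute ||v||^2 = v·v = 17.
Deficit = 17 − 9/2 = 25/2 ≥ 0, confirming Bessel's inequality. (The deficit equals ||v − Σ <v,e_j> e_j||^2, the squared distance from v to span{e_j}.)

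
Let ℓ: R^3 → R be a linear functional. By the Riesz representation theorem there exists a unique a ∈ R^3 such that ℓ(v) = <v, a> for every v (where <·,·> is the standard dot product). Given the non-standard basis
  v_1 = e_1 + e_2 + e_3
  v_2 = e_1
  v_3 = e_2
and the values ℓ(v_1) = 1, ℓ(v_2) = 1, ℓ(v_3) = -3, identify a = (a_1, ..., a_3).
a = (1, -3, 3)

Write a = (a_1, ..., a_3) in the standard basis. For each basis vector v_i, ℓ(v_i) = <v_i, a> is a linear equation in the a_j's. Collect the n equations into a matrix system V a = ℓ, where row i of V is v_i (expressed in the standard basis). Since V is invertible (lower-triangular with 1s on the diagonal, up to permutation), solve by back-substitution:
  V =
[[1, 1, 1],
 [1, 0, 0],
 [0, 1, 0]]
  V a = (1, 1, -3)
Solving gives a = (1, -3, 3).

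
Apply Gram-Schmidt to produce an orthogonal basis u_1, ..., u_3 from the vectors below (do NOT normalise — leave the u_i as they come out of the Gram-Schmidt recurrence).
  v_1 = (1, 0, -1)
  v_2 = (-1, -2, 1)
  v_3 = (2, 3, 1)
Orthogonal basis:
  u_1 = (1, 0, -1)
  u_2 = (0, -2, 0)
  u_3 = (3/2, 0, 3/2)

Apply the Gram-Schmidt recurrence
  u_1 = v_1
  u_i = v_i − Σ_{j<i} ((v_i · u_j) / (u_j · u_j)) · u_j.

Step by step this gives:
  u_1 = (1, 0, -1)
  u_2 = (0, -2, 0)
  u_3 = (3/2, 0, 3/2)

Orthogonality check:
  u_2 · u_1 = 0 (should be 0)
  u_3 · u_1 = 0 (should be 0)
  u_3 · u_2 = 0 (should be 0)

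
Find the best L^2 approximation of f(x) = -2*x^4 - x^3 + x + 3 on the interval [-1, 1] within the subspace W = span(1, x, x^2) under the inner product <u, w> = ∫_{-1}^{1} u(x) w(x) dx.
g(x) = -12*x^2/7 + 2*x/5 + 111/35

The best approximation g ∈ W is the orthogonal projection of f onto W. Writing g = a_0 + a_1 x + a_2 x^2, the coefficients solve the normal equations G · a = b where
  G_{ij} = <φ_i, φ_j> and b_i = <f, φ_i>, with φ_0 = 1, φ_1 = x, φ_2 = x^2.
G =
  [2, 0, 2/3]
  [0, 2/3, 0]
  [2/3, 0, 2/5],
b = (26/5, 4/15, 10/7).
Solving gives a_0 = 111/35, a_1 = 2/5, a_2 = -12/7, so
  g(x) = -12*x^2/7 + 2*x/5 + 111/35.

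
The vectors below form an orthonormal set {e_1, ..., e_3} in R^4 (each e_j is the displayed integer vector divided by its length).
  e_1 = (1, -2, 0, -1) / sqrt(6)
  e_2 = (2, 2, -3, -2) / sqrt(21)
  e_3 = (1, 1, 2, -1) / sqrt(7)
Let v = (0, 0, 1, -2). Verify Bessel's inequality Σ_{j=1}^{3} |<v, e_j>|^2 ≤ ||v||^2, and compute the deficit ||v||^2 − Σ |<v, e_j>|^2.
Σ |<v, e_j>|^2 = 3; ||v||^2 = 5; deficit = 2

Write each e_j = u_j / sqrt(<u_j, u_j>) where u_j is the displayed integer vector. Then <v, e_j> = <v, u_j> / sqrt(<u_j, u_j>), so |<v, e_j>|^2 = <v, u_j>^2 / <u_j, u_j>.
Coefficients: <v, e_1> = 2/sqrt(6), <v, e_2> = 1/sqrt(21), <v, e_3> = 4/sqrt(7).
Square and sum: Σ |<v, e_j>|^2 = 3.
Compute ||v||^2 = v·v = 5.
Deficit = 5 − 3 = 2 ≥ 0, confirming Bessel's inequality. (The deficit equals ||v − Σ <v,e_j> e_j||^2, the squared distance from v to span{e_j}.)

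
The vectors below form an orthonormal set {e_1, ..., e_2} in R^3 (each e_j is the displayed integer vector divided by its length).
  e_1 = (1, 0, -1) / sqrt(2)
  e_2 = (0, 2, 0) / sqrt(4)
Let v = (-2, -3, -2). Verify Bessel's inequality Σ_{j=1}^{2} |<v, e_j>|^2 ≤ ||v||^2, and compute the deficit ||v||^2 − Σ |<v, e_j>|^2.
Σ |<v, e_j>|^2 = 9; ||v||^2 = 17; deficit = 8

Write each e_j = u_j / sqrt(<u_j, u_j>) where u_j is the displayed integer vector. Then <v, e_j> = <v, u_j> / sqrt(<u_j, u_j>), so |<v, e_j>|^2 = <v, u_j>^2 / <u_j, u_j>.
Coefficients: <v, e_1> = 0/sqrt(2), <v, e_2> = -6/sqrt(4).
Square and sum: Σ |<v, e_j>|^2 = 9.
Compute ||v||^2 = v·v = 17.
Deficit = 17 − 9 = 8 ≥ 0, confirming Bessel's inequality. (The deficit equals ||v − Σ <v,e_j> e_j||^2, the squared distance from v to span{e_j}.)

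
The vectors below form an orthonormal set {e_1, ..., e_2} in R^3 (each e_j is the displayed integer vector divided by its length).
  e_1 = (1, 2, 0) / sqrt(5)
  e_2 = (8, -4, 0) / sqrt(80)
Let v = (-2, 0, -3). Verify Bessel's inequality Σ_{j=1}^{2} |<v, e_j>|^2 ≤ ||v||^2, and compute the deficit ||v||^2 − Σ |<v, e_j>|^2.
Σ |<v, e_j>|^2 = 4; ||v||^2 = 13; deficit = 9

Write each e_j = u_j / sqrt(<u_j, u_j>) where u_j is the displayed integer vector. Then <v, e_j> = <v, u_j> / sqrt(<u_j, u_j>), so |<v, e_j>|^2 = <v, u_j>^2 / <u_j, u_j>.
Coefficients: <v, e_1> = -2/sqrt(5), <v, e_2> = -16/sqrt(80).
Square and sum: Σ |<v, e_j>|^2 = 4.
Compute ||v||^2 = v·v = 13.
Deficit = 13 − 4 = 9 ≥ 0, confirming Bessel's inequality. (The deficit equals ||v − Σ <v,e_j> e_j||^2, the squared distance from v to span{e_j}.)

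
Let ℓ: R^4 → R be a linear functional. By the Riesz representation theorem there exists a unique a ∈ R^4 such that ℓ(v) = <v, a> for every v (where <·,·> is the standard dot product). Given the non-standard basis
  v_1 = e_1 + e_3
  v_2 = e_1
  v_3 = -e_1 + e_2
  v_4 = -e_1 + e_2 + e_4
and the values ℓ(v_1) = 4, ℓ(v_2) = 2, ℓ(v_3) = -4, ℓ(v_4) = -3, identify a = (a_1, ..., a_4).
a = (2, -2, 2, 1)

Write a = (a_1, ..., a_4) in the standard basis. For each basis vector v_i, ℓ(v_i) = <v_i, a> is a linear equation in the a_j's. Collect the n equations into a matrix system V a = ℓ, where row i of V is v_i (expressed in the standard basis). Since V is invertible (lower-triangular with 1s on the diagonal, up to permutation), solve by back-substitution:
  V =
[[1, 0, 1, 0],
 [1, 0, 0, 0],
 [-1, 1, 0, 0],
 [-1, 1, 0, 1]]
  V a = (4, 2, -4, -3)
Solving gives a = (2, -2, 2, 1).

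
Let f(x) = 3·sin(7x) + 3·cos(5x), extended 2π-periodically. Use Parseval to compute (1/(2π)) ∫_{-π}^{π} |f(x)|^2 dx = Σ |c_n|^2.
Σ |c_n|^2 = 9

Expand |f|^2 and use orthogonality of {sin(nx), cos(mx)} on [-π, π]:
  ∫_{-π}^{π} sin(nx)^2 dx = π, ∫ cos(mx)^2 dx = π, and cross terms integrate to 0.
So ∫_{-π}^{π} f(x)^2 dx = 3^2 · π + 3^2 · π = (9 + 9)π.
Divide by 2π: (9 + 9)/2 = 9.
By Parseval, this equals Σ |c_n|^2.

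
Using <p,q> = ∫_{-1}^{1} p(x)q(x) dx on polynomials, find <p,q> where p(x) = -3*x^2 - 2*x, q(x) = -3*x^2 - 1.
<p,q> = 28/5

Expand the product: p(x)·q(x) = 9*x^4 + 6*x^3 + 3*x^2 + 2*x.
∫_{-1}^{1} of each monomial x^k gives [2/(k+1) if k even, 0 if k odd]. Integrating term-by-term (or equivalently evaluating the antiderivative F(x) = 9*x^5/5 + 3*x^4/2 + x^3 + x^2 at the endpoints):
  F(1) − F(−1) = 53/10 − (-3/10) = 28/5.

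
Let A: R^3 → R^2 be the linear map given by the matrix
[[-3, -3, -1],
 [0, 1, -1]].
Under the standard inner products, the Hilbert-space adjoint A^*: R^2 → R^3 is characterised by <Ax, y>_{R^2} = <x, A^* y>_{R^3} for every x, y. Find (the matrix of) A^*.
A^* = A^T =
[[-3, 0],
 [-3, 1],
 [-1, -1]]

For real matrices with standard dot products, the defining identity <Ax, y> = <x, A^* y> gives (Ax)^T y = x^T (A^*) y, i.e. x^T A^T y = x^T (A^*) y. Since this holds for all x, y, we must have A^* = A^T. Therefore
A^* =
[[-3, 0],
 [-3, 1],
 [-1, -1]].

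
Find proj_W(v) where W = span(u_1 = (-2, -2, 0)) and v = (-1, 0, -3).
proj_W(v) = (-1/2, -1/2, 0)

Set up U = [u_1 | ... | u_1] ∈ R^(3×1). The projector onto W = col(U) is P = U (U^T U)^(-1) U^T.
Compute U^T U =
  [8],
and U^T v = (2).
Solve U^T U · c = U^T v for the coefficients: c = (1/4). The projection is proj_W(v) = U c.
Check: (v - proj_W(v)) · u_1 = 0  (should be 0).
Result: proj_W(v) = (-1/2, -1/2, 0).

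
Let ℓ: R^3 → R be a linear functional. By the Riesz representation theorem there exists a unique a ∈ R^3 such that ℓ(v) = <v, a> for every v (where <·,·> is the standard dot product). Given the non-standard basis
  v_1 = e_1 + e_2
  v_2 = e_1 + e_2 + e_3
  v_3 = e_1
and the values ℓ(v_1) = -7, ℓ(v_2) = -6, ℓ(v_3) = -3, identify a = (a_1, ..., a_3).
a = (-3, -4, 1)

Write a = (a_1, ..., a_3) in the standard basis. For each basis vector v_i, ℓ(v_i) = <v_i, a> is a linear equation in the a_j's. Collect the n equations into a matrix system V a = ℓ, where row i of V is v_i (expressed in the standard basis). Since V is invertible (lower-triangular with 1s on the diagonal, up to permutation), solve by back-substitution:
  V =
[[1, 1, 0],
 [1, 1, 1],
 [1, 0, 0]]
  V a = (-7, -6, -3)
Solving gives a = (-3, -4, 1).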